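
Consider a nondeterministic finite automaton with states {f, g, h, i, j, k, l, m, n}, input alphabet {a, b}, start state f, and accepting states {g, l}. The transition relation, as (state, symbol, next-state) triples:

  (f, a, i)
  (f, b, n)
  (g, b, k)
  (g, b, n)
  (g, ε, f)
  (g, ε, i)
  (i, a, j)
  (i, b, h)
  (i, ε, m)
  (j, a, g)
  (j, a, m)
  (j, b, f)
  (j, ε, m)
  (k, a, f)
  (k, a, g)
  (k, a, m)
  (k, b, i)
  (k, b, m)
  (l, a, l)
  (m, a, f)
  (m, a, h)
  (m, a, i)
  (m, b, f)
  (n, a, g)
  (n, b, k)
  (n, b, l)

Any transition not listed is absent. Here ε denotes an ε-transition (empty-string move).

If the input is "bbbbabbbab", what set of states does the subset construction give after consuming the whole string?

{f, h, k, n}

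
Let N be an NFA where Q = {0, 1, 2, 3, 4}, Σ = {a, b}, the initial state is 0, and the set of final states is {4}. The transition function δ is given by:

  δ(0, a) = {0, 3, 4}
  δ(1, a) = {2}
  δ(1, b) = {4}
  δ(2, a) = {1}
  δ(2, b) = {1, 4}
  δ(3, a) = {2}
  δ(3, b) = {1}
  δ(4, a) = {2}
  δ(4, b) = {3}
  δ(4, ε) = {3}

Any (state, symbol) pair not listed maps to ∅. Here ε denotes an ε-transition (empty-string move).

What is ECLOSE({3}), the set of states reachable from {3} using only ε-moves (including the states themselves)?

Begin with {3}.
No ε-moves leave this set, so the closure equals the set itself.

{3}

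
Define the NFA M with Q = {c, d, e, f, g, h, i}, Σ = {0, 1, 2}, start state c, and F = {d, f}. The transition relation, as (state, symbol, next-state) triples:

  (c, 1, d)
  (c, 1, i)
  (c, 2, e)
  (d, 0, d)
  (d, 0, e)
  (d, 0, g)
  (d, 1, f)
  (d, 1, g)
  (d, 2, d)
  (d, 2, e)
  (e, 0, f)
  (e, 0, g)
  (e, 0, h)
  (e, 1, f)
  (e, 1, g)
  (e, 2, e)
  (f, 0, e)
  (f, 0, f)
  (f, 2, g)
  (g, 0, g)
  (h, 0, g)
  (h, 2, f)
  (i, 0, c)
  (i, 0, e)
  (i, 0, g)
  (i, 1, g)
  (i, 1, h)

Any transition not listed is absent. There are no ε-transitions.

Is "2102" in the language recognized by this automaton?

No

Start in {c}.
Read '2': {c} → {e}.
Read '1': {e} → {f, g}.
Read '0': {f, g} → {e, f, g}.
Read '2': {e, f, g} → {e, g}.
The final set {e, g} contains no accepting state.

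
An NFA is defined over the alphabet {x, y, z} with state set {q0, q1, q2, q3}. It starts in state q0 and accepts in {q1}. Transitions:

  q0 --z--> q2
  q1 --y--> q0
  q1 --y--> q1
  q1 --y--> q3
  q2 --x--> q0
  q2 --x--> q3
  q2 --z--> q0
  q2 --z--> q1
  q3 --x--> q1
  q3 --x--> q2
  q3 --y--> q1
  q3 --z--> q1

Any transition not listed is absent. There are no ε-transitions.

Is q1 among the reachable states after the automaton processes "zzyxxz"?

Yes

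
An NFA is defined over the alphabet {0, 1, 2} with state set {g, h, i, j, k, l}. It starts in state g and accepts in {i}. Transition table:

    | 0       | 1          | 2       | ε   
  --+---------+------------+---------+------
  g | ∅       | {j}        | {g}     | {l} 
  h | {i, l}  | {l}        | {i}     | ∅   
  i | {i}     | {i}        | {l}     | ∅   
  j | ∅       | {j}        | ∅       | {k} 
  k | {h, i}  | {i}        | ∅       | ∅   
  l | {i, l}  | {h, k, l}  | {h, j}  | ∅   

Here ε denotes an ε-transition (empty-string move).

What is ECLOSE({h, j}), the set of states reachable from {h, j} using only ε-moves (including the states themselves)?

{h, j, k}

Begin with {h, j}.
ε-move j → k; add k.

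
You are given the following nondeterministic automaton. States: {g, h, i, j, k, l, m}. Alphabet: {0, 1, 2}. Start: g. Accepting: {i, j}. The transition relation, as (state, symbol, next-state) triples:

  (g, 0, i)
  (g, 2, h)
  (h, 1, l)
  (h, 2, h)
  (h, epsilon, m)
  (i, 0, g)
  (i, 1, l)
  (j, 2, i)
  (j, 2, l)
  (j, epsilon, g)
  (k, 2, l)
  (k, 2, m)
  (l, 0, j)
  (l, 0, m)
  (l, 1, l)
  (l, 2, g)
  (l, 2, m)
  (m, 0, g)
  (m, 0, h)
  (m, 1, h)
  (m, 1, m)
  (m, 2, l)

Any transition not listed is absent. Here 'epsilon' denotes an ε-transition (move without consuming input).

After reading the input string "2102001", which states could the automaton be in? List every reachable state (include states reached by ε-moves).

{h, l, m}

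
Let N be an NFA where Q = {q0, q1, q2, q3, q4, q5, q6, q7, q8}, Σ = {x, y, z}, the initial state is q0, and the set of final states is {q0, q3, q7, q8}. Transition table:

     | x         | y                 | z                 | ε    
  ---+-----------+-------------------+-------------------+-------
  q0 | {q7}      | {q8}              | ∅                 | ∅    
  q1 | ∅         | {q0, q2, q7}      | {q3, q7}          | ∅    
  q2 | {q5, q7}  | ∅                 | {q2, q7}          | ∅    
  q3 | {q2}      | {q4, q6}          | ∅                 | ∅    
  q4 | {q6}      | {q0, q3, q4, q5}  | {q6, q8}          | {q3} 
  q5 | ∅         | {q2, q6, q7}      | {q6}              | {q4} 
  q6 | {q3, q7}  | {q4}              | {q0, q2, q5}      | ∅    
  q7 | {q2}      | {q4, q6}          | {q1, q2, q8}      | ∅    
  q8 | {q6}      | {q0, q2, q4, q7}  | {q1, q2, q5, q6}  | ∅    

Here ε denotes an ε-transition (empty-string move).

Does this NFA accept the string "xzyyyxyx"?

Start in {q0}.
Read 'x': q0→{q7}; now {q7}.
Read 'z': q7→{q1, q2, q8}; now {q1, q2, q8}.
Read 'y': q1→{q0, q2, q7}, q2→∅, q8→{q0, q2, q4, q7}; union {q0, q2, q4, q7}; ε-closure = {q0, q2, q3, q4, q7}.
Read 'y': q0→{q8}, q2→∅, q3→{q4, q6}, q4→{q0, q3, q4, q5}, q7→{q4, q6}; now {q0, q3, q4, q5, q6, q8}.
Read 'y': q0→{q8}, q3→{q4, q6}, q4→{q0, q3, q4, q5}, q5→{q2, q6, q7}, q6→{q4}, q8→{q0, q2, q4, q7}; now {q0, q2, q3, q4, q5, q6, q7, q8}.
Read 'x': q0→{q7}, q2→{q5, q7}, q3→{q2}, q4→{q6}, q5→∅, q6→{q3, q7}, q7→{q2}, q8→{q6}; union {q2, q3, q5, q6, q7}; ε-closure = {q2, q3, q4, q5, q6, q7}.
Read 'y': q2→∅, q3→{q4, q6}, q4→{q0, q3, q4, q5}, q5→{q2, q6, q7}, q6→{q4}, q7→{q4, q6}; now {q0, q2, q3, q4, q5, q6, q7}.
Read 'x': q0→{q7}, q2→{q5, q7}, q3→{q2}, q4→{q6}, q5→∅, q6→{q3, q7}, q7→{q2}; union {q2, q3, q5, q6, q7}; ε-closure = {q2, q3, q4, q5, q6, q7}.
The final set {q2, q3, q4, q5, q6, q7} contains the accepting states q3, q7.

Yes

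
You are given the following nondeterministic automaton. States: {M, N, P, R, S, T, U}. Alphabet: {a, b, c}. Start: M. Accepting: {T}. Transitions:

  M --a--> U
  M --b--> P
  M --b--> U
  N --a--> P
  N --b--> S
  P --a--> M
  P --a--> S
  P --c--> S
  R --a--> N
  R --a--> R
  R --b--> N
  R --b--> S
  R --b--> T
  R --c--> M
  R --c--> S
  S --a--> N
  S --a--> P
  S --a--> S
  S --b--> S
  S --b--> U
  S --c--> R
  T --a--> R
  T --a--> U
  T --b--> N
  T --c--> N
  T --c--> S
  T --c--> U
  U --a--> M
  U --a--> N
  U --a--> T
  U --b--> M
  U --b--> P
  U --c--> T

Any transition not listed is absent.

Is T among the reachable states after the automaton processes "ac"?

Yes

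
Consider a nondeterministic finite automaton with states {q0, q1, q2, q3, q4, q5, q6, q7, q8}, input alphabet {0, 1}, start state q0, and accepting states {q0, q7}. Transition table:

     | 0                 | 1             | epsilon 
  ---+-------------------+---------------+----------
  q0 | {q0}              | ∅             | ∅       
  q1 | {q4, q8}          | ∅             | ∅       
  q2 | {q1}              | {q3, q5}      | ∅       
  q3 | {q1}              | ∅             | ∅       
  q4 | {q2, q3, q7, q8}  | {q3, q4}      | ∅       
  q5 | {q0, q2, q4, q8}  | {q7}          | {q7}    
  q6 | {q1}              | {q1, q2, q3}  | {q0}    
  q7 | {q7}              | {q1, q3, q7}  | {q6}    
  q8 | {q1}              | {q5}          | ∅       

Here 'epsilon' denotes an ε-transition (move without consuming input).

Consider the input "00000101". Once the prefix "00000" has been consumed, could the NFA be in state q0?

Yes

Start in {q0}.
Read '0': {q0} → {q0}.
Read '0': {q0} → {q0}.
Read '0': {q0} → {q0}.
Read '0': {q0} → {q0}.
Read '0': {q0} → {q0}.
State q0 is in {q0}.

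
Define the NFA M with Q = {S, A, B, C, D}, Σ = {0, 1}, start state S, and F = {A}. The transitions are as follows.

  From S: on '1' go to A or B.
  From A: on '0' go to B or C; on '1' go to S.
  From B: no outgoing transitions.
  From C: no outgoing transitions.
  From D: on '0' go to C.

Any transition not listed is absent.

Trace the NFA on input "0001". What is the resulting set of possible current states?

Start in {S}.
Read '0': {S} → ∅.
The set is empty and remains empty for the remaining 3 symbols.

∅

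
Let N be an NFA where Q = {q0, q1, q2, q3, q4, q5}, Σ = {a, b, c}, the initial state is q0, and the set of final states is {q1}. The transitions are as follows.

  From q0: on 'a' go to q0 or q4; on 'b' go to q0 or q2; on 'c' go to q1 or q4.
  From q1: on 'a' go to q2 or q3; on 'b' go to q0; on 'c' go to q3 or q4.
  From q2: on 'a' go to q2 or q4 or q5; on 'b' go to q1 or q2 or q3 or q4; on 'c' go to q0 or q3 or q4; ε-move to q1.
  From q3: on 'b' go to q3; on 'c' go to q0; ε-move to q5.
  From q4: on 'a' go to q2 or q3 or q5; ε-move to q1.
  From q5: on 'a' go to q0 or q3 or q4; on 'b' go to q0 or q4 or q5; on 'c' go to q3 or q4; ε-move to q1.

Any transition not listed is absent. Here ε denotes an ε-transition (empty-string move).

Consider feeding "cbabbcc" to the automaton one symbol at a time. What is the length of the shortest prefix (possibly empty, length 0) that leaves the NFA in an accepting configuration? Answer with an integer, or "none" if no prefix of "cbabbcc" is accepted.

Start in {q0}.
Read 'c': q0→{q1, q4}; now {q1, q4}.
None of the earlier sets intersect F, but {q1, q4} does.

1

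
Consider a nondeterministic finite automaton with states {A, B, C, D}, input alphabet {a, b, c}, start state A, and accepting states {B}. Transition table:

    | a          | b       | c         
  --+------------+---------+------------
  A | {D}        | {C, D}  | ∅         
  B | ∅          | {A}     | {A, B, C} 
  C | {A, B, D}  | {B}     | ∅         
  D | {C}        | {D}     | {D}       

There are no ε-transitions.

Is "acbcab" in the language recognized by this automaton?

Yes

Start in {A}.
Read 'a': A→{D}; now {D}.
Read 'c': D→{D}; now {D}.
Read 'b': D→{D}; now {D}.
Read 'c': D→{D}; now {D}.
Read 'a': D→{C}; now {C}.
Read 'b': C→{B}; now {B}.
The final set {B} contains the accepting state B.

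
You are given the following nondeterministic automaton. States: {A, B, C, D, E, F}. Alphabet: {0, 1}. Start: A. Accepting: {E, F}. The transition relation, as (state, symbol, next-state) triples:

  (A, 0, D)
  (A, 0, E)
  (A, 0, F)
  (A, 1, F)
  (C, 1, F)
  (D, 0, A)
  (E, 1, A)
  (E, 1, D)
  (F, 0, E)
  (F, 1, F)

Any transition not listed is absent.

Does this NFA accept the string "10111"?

Start in {A}.
Read '1': A→{F}; now {F}.
Read '0': F→{E}; now {E}.
Read '1': E→{A, D}; now {A, D}.
Read '1': A→{F}, D→∅; now {F}.
Read '1': F→{F}; now {F}.
The final set {F} contains the accepting state F.

Yes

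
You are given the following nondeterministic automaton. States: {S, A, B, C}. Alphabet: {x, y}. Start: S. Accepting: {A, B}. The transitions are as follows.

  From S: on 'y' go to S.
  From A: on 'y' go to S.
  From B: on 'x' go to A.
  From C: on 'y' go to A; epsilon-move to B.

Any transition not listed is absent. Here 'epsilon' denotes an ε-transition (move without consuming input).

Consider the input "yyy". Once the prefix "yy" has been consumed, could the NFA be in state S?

Start in {S}.
Read 'y': S→{S}; now {S}.
Read 'y': S→{S}; now {S}.
State S is in {S}.

Yes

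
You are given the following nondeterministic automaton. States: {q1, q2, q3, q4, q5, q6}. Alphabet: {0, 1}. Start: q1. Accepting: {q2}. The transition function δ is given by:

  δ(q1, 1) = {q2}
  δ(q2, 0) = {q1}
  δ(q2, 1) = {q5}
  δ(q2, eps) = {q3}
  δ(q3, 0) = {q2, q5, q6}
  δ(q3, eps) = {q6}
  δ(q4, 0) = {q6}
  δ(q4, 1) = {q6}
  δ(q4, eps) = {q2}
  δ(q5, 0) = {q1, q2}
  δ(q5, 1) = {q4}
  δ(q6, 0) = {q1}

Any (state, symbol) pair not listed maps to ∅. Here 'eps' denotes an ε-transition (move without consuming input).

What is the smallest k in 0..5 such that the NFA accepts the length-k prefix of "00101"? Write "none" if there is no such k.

none

Start in {q1}.
Read '0': q1→∅; now ∅.
The set is empty and remains empty for the remaining 4 symbols.
No reachable set along the way intersects F.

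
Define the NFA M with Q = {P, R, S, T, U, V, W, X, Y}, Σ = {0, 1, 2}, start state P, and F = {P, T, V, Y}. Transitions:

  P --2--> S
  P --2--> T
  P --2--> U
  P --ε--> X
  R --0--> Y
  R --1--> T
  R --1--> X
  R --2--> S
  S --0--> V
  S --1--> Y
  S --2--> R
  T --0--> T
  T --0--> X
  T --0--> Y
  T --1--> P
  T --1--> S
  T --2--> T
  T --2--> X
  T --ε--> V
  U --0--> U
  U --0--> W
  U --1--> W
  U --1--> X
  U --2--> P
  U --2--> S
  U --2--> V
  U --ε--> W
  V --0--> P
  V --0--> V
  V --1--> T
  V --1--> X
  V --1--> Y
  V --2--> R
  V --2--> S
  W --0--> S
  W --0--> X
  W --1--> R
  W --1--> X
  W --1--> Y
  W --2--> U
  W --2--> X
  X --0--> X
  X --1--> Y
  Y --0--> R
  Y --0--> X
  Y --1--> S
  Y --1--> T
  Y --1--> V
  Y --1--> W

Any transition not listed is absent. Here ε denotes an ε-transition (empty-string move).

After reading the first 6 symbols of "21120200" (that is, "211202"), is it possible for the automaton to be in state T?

Yes

Start: ε-closure({P}) = {P, X}.
Read '2': P→{S, T, U}, X→∅; union {S, T, U}; ε-closure = {S, T, U, V, W}.
Read '1': S→{Y}, T→{P, S}, U→{W, X}, V→{T, X, Y}, W→{R, X, Y}; union {P, R, S, T, W, X, Y}; ε-closure = {P, R, S, T, V, W, X, Y}.
Read '1': P→∅, R→{T, X}, S→{Y}, T→{P, S}, V→{T, X, Y}, W→{R, X, Y}, X→{Y}, Y→{S, T, V, W}; now {P, R, S, T, V, W, X, Y}.
Read '2': P→{S, T, U}, R→{S}, S→{R}, T→{T, X}, V→{R, S}, W→{U, X}, X→∅, Y→∅; union {R, S, T, U, X}; ε-closure = {R, S, T, U, V, W, X}.
Read '0': R→{Y}, S→{V}, T→{T, X, Y}, U→{U, W}, V→{P, V}, W→{S, X}, X→{X}; now {P, S, T, U, V, W, X, Y}.
Read '2': P→{S, T, U}, S→{R}, T→{T, X}, U→{P, S, V}, V→{R, S}, W→{U, X}, X→∅, Y→∅; union {P, R, S, T, U, V, X}; ε-closure = {P, R, S, T, U, V, W, X}.
State T is in {P, R, S, T, U, V, W, X}.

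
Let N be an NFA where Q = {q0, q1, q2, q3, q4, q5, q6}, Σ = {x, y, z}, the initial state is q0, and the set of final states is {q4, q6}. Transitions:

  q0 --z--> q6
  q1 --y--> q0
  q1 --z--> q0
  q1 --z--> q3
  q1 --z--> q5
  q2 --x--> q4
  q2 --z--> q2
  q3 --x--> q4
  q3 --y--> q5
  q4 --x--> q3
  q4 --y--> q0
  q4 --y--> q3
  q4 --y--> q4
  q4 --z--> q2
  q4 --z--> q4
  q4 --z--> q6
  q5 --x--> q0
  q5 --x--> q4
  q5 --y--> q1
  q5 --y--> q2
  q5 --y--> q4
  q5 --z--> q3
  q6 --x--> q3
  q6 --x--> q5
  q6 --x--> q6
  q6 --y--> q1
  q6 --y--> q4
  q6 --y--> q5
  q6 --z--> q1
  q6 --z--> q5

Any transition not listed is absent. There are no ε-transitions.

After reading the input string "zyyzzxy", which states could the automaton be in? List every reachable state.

Start in {q0}.
Read 'z': q0→{q6}; now {q6}.
Read 'y': q6→{q1, q4, q5}; now {q1, q4, q5}.
Read 'y': q1→{q0}, q4→{q0, q3, q4}, q5→{q1, q2, q4}; now {q0, q1, q2, q3, q4}.
Read 'z': q0→{q6}, q1→{q0, q3, q5}, q2→{q2}, q3→∅, q4→{q2, q4, q6}; now {q0, q2, q3, q4, q5, q6}.
Read 'z': q0→{q6}, q2→{q2}, q3→∅, q4→{q2, q4, q6}, q5→{q3}, q6→{q1, q5}; now {q1, q2, q3, q4, q5, q6}.
Read 'x': q1→∅, q2→{q4}, q3→{q4}, q4→{q3}, q5→{q0, q4}, q6→{q3, q5, q6}; now {q0, q3, q4, q5, q6}.
Read 'y': q0→∅, q3→{q5}, q4→{q0, q3, q4}, q5→{q1, q2, q4}, q6→{q1, q4, q5}; now {q0, q1, q2, q3, q4, q5}.

{q0, q1, q2, q3, q4, q5}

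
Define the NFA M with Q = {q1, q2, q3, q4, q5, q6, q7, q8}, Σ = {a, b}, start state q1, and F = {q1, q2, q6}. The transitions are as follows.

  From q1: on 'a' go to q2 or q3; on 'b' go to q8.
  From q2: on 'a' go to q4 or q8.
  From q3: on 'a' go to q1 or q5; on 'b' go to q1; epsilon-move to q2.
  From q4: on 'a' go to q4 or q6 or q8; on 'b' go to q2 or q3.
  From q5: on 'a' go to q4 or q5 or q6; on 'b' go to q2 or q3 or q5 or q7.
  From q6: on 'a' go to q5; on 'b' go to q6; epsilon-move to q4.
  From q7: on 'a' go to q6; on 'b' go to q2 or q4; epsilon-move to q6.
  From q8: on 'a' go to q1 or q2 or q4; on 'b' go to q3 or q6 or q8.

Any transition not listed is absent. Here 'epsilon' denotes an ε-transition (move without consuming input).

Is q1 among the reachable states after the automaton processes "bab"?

Start in {q1}.
Read 'b': q1→{q8}; now {q8}.
Read 'a': q8→{q1, q2, q4}; now {q1, q2, q4}.
Read 'b': q1→{q8}, q2→∅, q4→{q2, q3}; now {q2, q3, q8}.
State q1 is not in {q2, q3, q8}.

No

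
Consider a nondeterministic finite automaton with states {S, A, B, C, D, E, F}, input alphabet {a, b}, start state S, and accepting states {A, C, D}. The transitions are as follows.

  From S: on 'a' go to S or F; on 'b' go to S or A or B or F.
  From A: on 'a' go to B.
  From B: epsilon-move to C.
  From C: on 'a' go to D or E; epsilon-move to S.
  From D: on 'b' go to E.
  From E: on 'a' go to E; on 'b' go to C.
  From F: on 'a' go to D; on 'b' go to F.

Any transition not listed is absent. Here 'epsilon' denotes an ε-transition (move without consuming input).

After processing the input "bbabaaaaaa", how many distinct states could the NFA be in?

4

Start in {S}.
Read 'b': {S} → {S, A, B, C, F}.
Read 'b': {S, A, B, C, F} → {S, A, B, C, F}.
Read 'a': {S, A, B, C, F} → {S, B, C, D, E, F}.
Read 'b': {S, B, C, D, E, F} → {S, A, B, C, E, F}.
Read 'a': {S, A, B, C, E, F} → {S, B, C, D, E, F}.
Read 'a': {S, B, C, D, E, F} → {S, D, E, F}.
Read 'a': {S, D, E, F} → {S, D, E, F}.
Read 'a': {S, D, E, F} → {S, D, E, F}.
Read 'a': {S, D, E, F} → {S, D, E, F}.
Read 'a': {S, D, E, F} → {S, D, E, F}.
That set has 4 states.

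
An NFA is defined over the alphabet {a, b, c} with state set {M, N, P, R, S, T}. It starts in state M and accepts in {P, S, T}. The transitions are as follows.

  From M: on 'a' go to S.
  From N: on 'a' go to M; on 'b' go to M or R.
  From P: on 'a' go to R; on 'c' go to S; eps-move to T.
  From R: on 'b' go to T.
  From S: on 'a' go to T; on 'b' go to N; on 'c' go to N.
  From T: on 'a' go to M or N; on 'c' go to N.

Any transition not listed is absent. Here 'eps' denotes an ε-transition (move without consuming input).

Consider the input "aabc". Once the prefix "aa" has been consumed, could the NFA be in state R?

Start in {M}.
Read 'a': M→{S}; now {S}.
Read 'a': S→{T}; now {T}.
State R is not in {T}.

No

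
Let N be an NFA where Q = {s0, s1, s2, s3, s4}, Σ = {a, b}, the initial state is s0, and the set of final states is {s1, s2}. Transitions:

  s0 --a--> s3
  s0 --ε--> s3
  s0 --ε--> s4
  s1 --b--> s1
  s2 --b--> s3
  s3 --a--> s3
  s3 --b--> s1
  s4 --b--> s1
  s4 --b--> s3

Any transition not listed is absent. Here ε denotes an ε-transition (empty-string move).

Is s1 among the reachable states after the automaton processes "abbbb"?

Start: ε-closure({s0}) = {s0, s3, s4}.
Read 'a': s0→{s3}, s3→{s3}, s4→∅; now {s3}.
Read 'b': s3→{s1}; now {s1}.
Read 'b': s1→{s1}; now {s1}.
Read 'b': s1→{s1}; now {s1}.
Read 'b': s1→{s1}; now {s1}.
State s1 is in {s1}.

Yes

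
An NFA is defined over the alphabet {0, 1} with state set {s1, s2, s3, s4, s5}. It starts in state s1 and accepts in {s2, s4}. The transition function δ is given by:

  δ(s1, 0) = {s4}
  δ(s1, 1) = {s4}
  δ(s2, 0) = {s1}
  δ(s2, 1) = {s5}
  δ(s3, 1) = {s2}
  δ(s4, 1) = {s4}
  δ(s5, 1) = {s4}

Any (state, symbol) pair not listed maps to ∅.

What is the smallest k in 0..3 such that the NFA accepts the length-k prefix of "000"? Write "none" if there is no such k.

Start in {s1}.
Read '0': s1→{s4}; now {s4}.
None of the earlier sets intersect F, but {s4} does.

1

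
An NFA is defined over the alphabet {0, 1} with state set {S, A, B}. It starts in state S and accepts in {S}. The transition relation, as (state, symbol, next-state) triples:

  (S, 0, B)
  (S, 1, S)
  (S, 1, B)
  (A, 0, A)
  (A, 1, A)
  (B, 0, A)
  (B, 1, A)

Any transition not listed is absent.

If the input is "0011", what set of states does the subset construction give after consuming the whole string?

{A}

Start in {S}.
Read '0': {S} → {B}.
Read '0': {B} → {A}.
Read '1': {A} → {A}.
Read '1': {A} → {A}.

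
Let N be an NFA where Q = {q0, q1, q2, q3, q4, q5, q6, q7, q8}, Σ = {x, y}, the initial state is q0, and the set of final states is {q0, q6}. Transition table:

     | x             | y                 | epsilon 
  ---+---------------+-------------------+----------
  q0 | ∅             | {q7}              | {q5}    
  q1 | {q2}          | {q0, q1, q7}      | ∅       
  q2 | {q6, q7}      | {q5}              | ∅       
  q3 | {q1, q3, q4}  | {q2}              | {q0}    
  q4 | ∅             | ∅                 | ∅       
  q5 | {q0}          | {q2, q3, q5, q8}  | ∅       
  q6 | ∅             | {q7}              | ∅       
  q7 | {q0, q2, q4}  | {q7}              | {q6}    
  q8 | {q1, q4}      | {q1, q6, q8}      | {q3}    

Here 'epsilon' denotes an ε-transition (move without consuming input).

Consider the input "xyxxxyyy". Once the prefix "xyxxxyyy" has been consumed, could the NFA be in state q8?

Yes

Start: ε-closure({q0}) = {q0, q5}.
Read 'x': {q0, q5} → {q0, q5}.
Read 'y': {q0, q5} → {q0, q2, q3, q5, q6, q7, q8}.
Read 'x': {q0, q2, q3, q5, q6, q7, q8} → {q0, q1, q2, q3, q4, q5, q6, q7}.
Read 'x': {q0, q1, q2, q3, q4, q5, q6, q7} → {q0, q1, q2, q3, q4, q5, q6, q7}.
Read 'x': {q0, q1, q2, q3, q4, q5, q6, q7} → {q0, q1, q2, q3, q4, q5, q6, q7}.
Read 'y': {q0, q1, q2, q3, q4, q5, q6, q7} → {q0, q1, q2, q3, q5, q6, q7, q8}.
Read 'y': {q0, q1, q2, q3, q5, q6, q7, q8} → {q0, q1, q2, q3, q5, q6, q7, q8}.
Read 'y': {q0, q1, q2, q3, q5, q6, q7, q8} → {q0, q1, q2, q3, q5, q6, q7, q8}.
State q8 is in {q0, q1, q2, q3, q5, q6, q7, q8}.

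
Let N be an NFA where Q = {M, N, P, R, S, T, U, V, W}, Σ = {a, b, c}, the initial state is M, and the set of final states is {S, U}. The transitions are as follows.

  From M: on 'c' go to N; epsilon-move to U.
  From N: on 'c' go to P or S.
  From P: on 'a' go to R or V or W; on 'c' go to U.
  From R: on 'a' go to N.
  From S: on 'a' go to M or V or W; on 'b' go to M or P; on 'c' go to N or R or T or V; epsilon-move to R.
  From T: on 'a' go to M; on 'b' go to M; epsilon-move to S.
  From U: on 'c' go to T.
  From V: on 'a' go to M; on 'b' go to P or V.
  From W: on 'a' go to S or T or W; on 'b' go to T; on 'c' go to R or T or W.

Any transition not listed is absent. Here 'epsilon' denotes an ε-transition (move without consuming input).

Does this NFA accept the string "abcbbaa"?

No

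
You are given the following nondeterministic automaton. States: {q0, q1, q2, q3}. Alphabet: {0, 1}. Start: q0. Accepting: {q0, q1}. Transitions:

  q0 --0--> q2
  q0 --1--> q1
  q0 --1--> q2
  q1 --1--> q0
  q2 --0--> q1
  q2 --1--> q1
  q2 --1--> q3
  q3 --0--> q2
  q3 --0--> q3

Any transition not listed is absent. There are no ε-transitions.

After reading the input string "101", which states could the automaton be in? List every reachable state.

{q0}

Start in {q0}.
Read '1': q0→{q1, q2}; now {q1, q2}.
Read '0': q1→∅, q2→{q1}; now {q1}.
Read '1': q1→{q0}; now {q0}.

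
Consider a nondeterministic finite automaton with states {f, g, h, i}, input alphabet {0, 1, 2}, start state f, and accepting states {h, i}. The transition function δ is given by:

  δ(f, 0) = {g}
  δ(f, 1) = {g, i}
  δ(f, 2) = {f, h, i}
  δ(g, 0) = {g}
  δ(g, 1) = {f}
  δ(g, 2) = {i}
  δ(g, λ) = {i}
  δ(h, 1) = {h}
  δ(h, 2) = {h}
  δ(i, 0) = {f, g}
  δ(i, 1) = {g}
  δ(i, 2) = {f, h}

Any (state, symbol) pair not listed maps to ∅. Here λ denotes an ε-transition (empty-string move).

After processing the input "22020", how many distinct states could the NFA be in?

Start in {f}.
Read '2': f→{f, h, i}; now {f, h, i}.
Read '2': f→{f, h, i}, h→{h}, i→{f, h}; now {f, h, i}.
Read '0': f→{g}, h→∅, i→{f, g}; union {f, g}; ε-closure = {f, g, i}.
Read '2': f→{f, h, i}, g→{i}, i→{f, h}; now {f, h, i}.
Read '0': f→{g}, h→∅, i→{f, g}; union {f, g}; ε-closure = {f, g, i}.
That set has 3 states.

3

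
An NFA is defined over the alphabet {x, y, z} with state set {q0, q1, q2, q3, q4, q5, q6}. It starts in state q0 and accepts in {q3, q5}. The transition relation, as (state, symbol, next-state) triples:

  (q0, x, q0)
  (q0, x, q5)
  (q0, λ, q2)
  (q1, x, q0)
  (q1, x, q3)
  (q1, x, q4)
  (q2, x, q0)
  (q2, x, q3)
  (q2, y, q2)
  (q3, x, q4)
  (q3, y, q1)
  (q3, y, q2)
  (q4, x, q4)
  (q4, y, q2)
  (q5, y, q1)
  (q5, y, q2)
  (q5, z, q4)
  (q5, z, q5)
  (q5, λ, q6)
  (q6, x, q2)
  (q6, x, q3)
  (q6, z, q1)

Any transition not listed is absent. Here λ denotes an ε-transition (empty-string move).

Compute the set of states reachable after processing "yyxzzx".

Start: ε-closure({q0}) = {q0, q2}.
Read 'y': q0→∅, q2→{q2}; now {q2}.
Read 'y': q2→{q2}; now {q2}.
Read 'x': q2→{q0, q3}; union {q0, q3}; ε-closure = {q0, q2, q3}.
Read 'z': q0→∅, q2→∅, q3→∅; now ∅.
The set is empty and remains empty for the remaining 2 symbols.

∅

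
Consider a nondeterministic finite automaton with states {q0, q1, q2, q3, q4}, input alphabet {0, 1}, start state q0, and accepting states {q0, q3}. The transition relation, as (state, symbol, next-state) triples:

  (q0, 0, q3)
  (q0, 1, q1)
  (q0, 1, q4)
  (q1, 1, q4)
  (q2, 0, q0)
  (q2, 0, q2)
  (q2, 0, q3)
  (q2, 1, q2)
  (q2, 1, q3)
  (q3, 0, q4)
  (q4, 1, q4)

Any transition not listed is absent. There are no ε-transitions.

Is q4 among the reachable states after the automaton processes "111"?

Yes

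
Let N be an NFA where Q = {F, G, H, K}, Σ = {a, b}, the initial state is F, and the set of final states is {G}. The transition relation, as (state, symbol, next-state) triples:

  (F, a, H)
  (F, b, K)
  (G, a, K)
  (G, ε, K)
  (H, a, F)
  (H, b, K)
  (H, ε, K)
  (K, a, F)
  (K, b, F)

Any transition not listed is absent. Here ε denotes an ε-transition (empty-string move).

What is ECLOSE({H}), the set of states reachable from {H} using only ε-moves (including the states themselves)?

{H, K}

Begin with {H}.
ε-move H → K; add K.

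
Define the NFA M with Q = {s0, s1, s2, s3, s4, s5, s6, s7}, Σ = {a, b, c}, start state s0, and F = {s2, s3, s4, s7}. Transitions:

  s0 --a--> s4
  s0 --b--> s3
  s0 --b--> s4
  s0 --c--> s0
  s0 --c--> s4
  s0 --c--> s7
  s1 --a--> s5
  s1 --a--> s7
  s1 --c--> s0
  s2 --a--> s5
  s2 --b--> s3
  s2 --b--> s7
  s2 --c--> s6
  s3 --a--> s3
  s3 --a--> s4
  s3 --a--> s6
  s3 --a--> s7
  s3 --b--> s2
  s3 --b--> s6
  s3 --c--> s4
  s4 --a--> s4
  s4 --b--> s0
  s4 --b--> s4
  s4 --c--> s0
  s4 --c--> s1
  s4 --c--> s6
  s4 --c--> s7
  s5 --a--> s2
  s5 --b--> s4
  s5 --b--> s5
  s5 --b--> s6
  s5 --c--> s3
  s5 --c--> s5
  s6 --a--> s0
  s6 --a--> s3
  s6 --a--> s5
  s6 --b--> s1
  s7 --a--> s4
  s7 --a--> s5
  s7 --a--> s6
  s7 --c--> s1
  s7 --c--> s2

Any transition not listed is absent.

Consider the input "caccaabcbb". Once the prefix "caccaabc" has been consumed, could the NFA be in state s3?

Yes

Start in {s0}.
Read 'c': {s0} → {s0, s4, s7}.
Read 'a': {s0, s4, s7} → {s4, s5, s6}.
Read 'c': {s4, s5, s6} → {s0, s1, s3, s5, s6, s7}.
Read 'c': {s0, s1, s3, s5, s6, s7} → {s0, s1, s2, s3, s4, s5, s7}.
Read 'a': {s0, s1, s2, s3, s4, s5, s7} → {s2, s3, s4, s5, s6, s7}.
Read 'a': {s2, s3, s4, s5, s6, s7} → {s0, s2, s3, s4, s5, s6, s7}.
Read 'b': {s0, s2, s3, s4, s5, s6, s7} → {s0, s1, s2, s3, s4, s5, s6, s7}.
Read 'c': {s0, s1, s2, s3, s4, s5, s6, s7} → {s0, s1, s2, s3, s4, s5, s6, s7}.
State s3 is in {s0, s1, s2, s3, s4, s5, s6, s7}.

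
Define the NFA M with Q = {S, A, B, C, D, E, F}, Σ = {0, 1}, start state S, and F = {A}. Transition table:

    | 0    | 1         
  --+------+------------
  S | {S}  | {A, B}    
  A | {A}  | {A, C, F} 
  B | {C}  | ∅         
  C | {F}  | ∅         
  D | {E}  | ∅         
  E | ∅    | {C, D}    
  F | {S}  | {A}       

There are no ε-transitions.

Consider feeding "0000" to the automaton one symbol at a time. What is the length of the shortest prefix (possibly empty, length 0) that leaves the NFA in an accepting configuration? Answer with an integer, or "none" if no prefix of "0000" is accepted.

Start in {S}.
Read '0': S→{S}; now {S}.
Read '0': S→{S}; now {S}.
Read '0': S→{S}; now {S}.
Read '0': S→{S}; now {S}.
No reachable set along the way intersects F.

none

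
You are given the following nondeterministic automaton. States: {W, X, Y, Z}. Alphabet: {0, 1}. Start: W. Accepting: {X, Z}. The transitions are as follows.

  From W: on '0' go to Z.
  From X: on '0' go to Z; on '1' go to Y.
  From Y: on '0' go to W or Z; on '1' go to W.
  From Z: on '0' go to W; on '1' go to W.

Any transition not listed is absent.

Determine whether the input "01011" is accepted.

No

Start in {W}.
Read '0': W→{Z}; now {Z}.
Read '1': Z→{W}; now {W}.
Read '0': W→{Z}; now {Z}.
Read '1': Z→{W}; now {W}.
Read '1': W→∅; now ∅.
The final set ∅ contains no accepting state.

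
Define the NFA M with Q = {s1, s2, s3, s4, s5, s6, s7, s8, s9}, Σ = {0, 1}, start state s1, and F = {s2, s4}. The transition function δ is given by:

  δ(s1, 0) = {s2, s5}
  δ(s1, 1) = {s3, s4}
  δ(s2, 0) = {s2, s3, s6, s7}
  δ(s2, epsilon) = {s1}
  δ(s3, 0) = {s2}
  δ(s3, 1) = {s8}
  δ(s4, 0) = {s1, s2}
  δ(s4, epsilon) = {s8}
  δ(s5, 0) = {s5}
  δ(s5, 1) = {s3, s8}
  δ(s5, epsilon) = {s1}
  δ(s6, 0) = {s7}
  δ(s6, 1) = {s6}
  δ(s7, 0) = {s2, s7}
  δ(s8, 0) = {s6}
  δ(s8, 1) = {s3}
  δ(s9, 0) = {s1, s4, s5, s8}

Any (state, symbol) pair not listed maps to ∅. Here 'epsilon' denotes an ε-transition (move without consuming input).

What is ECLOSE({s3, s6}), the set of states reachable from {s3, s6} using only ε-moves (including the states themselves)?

Begin with {s3, s6}.
No ε-moves leave this set, so the closure equals the set itself.

{s3, s6}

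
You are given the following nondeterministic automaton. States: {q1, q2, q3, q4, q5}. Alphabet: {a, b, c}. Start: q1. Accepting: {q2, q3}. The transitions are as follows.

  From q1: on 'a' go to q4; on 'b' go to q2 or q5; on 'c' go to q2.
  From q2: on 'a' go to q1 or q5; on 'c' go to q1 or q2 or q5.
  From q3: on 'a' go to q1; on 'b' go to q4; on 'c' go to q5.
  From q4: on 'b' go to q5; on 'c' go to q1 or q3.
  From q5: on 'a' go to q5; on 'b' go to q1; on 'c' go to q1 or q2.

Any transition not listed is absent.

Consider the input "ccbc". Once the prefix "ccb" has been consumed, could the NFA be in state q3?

Start in {q1}.
Read 'c': q1→{q2}; now {q2}.
Read 'c': q2→{q1, q2, q5}; now {q1, q2, q5}.
Read 'b': q1→{q2, q5}, q2→∅, q5→{q1}; now {q1, q2, q5}.
State q3 is not in {q1, q2, q5}.

No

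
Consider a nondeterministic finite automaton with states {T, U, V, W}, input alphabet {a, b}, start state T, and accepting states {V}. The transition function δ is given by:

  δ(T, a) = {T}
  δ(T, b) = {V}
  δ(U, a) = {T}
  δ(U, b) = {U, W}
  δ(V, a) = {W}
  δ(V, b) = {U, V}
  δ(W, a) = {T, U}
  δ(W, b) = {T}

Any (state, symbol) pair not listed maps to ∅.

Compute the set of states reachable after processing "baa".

{T, U}

Start in {T}.
Read 'b': T→{V}; now {V}.
Read 'a': V→{W}; now {W}.
Read 'a': W→{T, U}; now {T, U}.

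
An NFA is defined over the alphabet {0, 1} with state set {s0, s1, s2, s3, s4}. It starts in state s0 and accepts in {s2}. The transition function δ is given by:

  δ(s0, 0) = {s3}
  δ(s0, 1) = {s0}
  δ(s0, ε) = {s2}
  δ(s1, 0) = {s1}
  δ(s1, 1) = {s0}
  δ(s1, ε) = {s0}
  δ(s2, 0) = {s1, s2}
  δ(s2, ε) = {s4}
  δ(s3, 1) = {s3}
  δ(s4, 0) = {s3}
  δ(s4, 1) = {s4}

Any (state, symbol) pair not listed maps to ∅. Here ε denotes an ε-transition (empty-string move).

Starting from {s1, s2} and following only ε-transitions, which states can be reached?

{s0, s1, s2, s4}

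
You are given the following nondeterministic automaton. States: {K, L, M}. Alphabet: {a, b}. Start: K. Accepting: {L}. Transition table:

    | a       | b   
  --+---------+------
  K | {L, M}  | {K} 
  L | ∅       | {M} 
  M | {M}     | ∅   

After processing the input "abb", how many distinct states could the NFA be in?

0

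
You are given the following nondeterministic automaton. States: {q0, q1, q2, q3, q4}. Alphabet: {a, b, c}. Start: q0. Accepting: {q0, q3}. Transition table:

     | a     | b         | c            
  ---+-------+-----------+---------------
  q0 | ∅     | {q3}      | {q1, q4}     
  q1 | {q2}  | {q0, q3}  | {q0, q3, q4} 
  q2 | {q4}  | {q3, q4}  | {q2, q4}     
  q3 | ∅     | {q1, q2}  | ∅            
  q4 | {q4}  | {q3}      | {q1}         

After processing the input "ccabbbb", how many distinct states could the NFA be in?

5

Start in {q0}.
Read 'c': q0→{q1, q4}; now {q1, q4}.
Read 'c': q1→{q0, q3, q4}, q4→{q1}; now {q0, q1, q3, q4}.
Read 'a': q0→∅, q1→{q2}, q3→∅, q4→{q4}; now {q2, q4}.
Read 'b': q2→{q3, q4}, q4→{q3}; now {q3, q4}.
Read 'b': q3→{q1, q2}, q4→{q3}; now {q1, q2, q3}.
Read 'b': q1→{q0, q3}, q2→{q3, q4}, q3→{q1, q2}; now {q0, q1, q2, q3, q4}.
Read 'b': q0→{q3}, q1→{q0, q3}, q2→{q3, q4}, q3→{q1, q2}, q4→{q3}; now {q0, q1, q2, q3, q4}.
That set has 5 states.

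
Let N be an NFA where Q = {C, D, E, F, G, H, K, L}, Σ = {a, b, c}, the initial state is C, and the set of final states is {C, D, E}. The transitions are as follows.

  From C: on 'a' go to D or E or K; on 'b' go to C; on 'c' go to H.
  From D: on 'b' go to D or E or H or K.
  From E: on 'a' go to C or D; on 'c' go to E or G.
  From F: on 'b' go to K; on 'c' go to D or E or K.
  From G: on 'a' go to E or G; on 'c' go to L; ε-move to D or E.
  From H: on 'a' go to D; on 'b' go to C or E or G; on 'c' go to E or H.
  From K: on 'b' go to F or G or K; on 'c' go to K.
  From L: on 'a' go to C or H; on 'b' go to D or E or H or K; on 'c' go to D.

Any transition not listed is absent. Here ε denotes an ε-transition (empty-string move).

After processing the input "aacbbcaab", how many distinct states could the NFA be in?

Start in {C}.
Read 'a': {C} → {D, E, K}.
Read 'a': {D, E, K} → {C, D}.
Read 'c': {C, D} → {H}.
Read 'b': {H} → {C, D, E, G}.
Read 'b': {C, D, E, G} → {C, D, E, H, K}.
Read 'c': {C, D, E, H, K} → {D, E, G, H, K}.
Read 'a': {D, E, G, H, K} → {C, D, E, G}.
Read 'a': {C, D, E, G} → {C, D, E, G, K}.
Read 'b': {C, D, E, G, K} → {C, D, E, F, G, H, K}.
That set has 7 states.

7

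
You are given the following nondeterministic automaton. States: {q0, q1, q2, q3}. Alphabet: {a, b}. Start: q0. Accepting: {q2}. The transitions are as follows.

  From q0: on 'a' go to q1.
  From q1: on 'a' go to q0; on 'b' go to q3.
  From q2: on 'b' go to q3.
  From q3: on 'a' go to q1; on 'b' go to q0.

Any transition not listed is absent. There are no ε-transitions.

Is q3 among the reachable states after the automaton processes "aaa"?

No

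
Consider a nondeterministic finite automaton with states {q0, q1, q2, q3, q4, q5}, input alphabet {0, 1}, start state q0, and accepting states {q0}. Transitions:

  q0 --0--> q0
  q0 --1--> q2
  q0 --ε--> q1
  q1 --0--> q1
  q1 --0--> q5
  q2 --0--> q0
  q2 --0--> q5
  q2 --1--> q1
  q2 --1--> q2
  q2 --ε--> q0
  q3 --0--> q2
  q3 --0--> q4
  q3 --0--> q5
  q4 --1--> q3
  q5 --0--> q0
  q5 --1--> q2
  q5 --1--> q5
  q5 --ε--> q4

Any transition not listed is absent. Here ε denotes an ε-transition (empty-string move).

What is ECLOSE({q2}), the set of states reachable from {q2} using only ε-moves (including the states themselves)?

{q0, q1, q2}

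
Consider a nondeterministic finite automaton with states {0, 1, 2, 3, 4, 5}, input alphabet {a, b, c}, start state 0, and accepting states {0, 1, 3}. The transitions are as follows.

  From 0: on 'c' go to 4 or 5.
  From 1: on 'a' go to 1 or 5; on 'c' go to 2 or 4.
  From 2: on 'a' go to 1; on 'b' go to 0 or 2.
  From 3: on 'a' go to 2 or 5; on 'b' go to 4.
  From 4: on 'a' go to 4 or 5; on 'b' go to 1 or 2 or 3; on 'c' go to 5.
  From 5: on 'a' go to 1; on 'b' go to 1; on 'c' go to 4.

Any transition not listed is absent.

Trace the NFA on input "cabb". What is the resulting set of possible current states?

{0, 2, 4}

Start in {0}.
Read 'c': {0} → {4, 5}.
Read 'a': {4, 5} → {1, 4, 5}.
Read 'b': {1, 4, 5} → {1, 2, 3}.
Read 'b': {1, 2, 3} → {0, 2, 4}.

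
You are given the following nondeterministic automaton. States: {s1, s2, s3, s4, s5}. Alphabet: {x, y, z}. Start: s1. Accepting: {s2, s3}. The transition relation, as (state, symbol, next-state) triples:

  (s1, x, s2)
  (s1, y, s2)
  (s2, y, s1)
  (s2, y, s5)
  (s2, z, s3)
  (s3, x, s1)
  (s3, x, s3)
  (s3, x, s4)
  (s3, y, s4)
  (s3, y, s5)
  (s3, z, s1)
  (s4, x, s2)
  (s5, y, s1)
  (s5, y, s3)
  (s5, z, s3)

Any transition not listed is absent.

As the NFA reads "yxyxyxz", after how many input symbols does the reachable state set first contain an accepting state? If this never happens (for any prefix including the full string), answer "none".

1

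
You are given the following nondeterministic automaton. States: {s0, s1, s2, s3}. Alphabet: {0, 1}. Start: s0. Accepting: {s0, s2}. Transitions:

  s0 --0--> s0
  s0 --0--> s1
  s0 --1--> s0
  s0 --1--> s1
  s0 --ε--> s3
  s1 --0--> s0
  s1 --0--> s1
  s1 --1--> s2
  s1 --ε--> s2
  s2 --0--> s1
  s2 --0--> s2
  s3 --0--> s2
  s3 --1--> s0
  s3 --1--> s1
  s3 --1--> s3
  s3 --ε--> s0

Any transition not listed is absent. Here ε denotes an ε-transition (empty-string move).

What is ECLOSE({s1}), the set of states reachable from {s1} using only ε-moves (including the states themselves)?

Begin with {s1}.
ε-move s1 → s2; add s2.

{s1, s2}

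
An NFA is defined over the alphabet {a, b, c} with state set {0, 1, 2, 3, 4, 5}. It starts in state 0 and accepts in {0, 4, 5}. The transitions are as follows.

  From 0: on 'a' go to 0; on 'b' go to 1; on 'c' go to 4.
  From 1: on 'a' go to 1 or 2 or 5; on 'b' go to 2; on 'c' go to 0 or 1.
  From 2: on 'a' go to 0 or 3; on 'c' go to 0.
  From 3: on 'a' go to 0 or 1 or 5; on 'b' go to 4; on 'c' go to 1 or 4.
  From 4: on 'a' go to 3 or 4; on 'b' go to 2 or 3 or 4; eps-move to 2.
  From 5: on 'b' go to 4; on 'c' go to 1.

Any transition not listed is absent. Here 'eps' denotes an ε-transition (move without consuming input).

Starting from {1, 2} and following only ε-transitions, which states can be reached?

{1, 2}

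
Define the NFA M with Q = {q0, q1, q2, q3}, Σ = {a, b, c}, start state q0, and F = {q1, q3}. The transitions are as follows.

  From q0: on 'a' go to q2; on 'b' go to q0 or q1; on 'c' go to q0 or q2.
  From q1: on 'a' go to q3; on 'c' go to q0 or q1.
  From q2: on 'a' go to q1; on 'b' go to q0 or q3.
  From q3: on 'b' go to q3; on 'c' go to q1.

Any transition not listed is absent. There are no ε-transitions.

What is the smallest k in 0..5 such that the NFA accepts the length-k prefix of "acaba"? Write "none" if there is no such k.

Start in {q0}.
Read 'a': q0→{q2}; now {q2}.
Read 'c': q2→∅; now ∅.
The set is empty and remains empty for the remaining 3 symbols.
No reachable set along the way intersects F.

none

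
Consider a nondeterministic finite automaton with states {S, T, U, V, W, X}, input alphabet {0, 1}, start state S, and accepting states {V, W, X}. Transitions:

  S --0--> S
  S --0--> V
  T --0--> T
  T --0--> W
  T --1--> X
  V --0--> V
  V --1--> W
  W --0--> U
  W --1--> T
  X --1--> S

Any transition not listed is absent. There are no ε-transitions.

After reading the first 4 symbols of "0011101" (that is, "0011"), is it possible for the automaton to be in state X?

No

Start in {S}.
Read '0': {S} → {S, V}.
Read '0': {S, V} → {S, V}.
Read '1': {S, V} → {W}.
Read '1': {W} → {T}.
State X is not in {T}.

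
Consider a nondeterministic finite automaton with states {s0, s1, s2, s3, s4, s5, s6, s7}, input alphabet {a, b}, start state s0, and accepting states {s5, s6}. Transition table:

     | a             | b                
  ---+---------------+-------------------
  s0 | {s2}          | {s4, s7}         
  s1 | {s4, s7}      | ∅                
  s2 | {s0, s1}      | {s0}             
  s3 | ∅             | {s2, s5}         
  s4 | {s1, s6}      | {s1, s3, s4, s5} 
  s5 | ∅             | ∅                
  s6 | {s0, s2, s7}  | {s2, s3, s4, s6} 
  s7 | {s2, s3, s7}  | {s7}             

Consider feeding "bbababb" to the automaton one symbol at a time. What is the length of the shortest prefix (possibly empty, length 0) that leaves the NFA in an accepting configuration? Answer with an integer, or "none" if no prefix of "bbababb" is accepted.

Start in {s0}.
Read 'b': s0→{s4, s7}; now {s4, s7}.
Read 'b': s4→{s1, s3, s4, s5}, s7→{s7}; now {s1, s3, s4, s5, s7}.
None of the earlier sets intersect F, but {s1, s3, s4, s5, s7} does.

2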